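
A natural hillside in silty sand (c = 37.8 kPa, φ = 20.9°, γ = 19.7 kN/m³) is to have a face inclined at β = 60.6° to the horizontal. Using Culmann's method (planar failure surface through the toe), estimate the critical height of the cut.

Culmann's analysis gives the critical failure plane at α_cr = (β + φ)/2 = (60.6 + 20.9)/2 = 40.8°, and the critical height
H_c = (4c/γ) · sinβ cosφ / [1 − cos(β − φ)]
    = (4·37.8/19.7) · sin60.6°·cos20.9° / [1 − cos(39.7°)]
    = 7.675 · 0.8712·0.9342 / [1 − 0.7694]
    = 7.675 · 0.8139 / 0.2306
    = 27.09 m

H_c = 27.09 m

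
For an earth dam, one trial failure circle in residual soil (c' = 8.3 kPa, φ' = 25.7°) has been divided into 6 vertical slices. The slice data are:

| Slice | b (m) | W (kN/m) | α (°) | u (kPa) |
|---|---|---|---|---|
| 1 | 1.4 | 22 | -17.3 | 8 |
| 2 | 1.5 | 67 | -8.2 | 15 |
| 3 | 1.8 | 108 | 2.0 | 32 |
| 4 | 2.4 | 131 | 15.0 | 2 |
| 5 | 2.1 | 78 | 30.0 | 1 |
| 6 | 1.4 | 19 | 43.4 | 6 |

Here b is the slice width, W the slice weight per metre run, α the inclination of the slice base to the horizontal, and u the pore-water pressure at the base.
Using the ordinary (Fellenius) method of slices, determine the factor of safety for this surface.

Ordinary method of slices: FS = Σ[c'·Δl_i + (W_i cosα_i − u_i·Δl_i)·tanφ'] / Σ W_i sinα_i, with Δl_i = b_i / cosα_i.
Slice 1: Δl = 1.4/cos(-17.3°) = 1.466 m; N'_1 = 22·cos(-17.3°) − 8·1.466 = 9.3; c'Δl = 12.17; W sinα = -6.5
Slice 2: Δl = 1.5/cos(-8.2°) = 1.515 m; N'_2 = 67·cos(-8.2°) − 15·1.515 = 43.6; c'Δl = 12.58; W sinα = -9.6
Slice 3: Δl = 1.8/cos2.0° = 1.801 m; N'_3 = 108·cos2.0° − 32·1.801 = 50.3; c'Δl = 14.95; W sinα = 3.8
Slice 4: Δl = 2.4/cos15.0° = 2.485 m; N'_4 = 131·cos15.0° − 2·2.485 = 121.6; c'Δl = 20.62; W sinα = 33.9
Slice 5: Δl = 2.1/cos30.0° = 2.425 m; N'_5 = 78·cos30.0° − 1·2.425 = 65.1; c'Δl = 20.13; W sinα = 39.0
Slice 6: Δl = 1.4/cos43.4° = 1.927 m; N'_6 = 19·cos43.4° − 6·1.927 = 2.2; c'Δl = 15.99; W sinα = 13.1
Σc'Δl = 96.4 kN/m; ΣN' = 292.1 kN/m; ΣW sinα = 73.6 kN/m
Resisting = 96.4 + 292.1·tan25.7° = 96.4 + 140.6 = 237.0 kN/m
FS = 237.0 / 73.6 = 3.219

FS = 3.22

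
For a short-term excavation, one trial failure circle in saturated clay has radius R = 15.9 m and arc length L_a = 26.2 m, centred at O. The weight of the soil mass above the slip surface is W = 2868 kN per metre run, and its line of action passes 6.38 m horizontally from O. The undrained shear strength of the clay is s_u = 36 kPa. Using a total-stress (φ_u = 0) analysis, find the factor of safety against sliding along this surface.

FS = 0.82

Taking moments about the centre O, the resisting moment is provided by the undrained shear strength acting along the arc:
M_R = s_u·L_a·R = 36·26.20·15.9 = 14996.9 kN·m/m
M_D = W·d = 2868·6.38 = 18297.8 kN·m/m
FS = M_R / M_D = 14996.9 / 18297.8 = 0.820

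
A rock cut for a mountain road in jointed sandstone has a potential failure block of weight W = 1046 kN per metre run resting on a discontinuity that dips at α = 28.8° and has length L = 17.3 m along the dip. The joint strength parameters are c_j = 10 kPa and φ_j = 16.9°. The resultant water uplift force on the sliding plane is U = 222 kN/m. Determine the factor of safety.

Resolving the block weight along and normal to the plane and applying the Mohr–Coulomb strength on the joint:
N' = W cosα − U = 1046·cos28.8° − 222 = 694.6 kN/m
Driving force T = W sinα = 1046·sin28.8° = 503.9 kN/m
Resisting force R = c_j·L + N'·tanφ_j = 10·17.3 + 694.6·tan16.9° = 173.0 + 211.0 = 384.0 kN/m
FS = R / T = 384.0 / 503.9 = 0.762

FS = 0.76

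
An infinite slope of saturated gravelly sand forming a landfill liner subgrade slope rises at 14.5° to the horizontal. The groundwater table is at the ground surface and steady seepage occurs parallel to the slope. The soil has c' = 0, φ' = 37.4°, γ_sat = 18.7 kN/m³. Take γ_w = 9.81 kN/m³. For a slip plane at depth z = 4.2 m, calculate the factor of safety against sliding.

With seepage parallel to the slope and the water table at the surface, the effective normal stress on the slip plane uses the buoyant unit weight γ' = γ_sat − γ_w while the driving shear stress uses γ_sat:
FS = [c' + γ' z cos²β tanφ'] / [γ_sat z sinβ cosβ]
(For c' = 0 this reduces to FS = (γ'/γ_sat)·tanφ'/tanβ.)
γ' = 18.7 − 9.81 = 8.89 kN/m³
Numerator = 0.0 + 8.89·4.2·cos²14.5°·tan37.4° = 0.0 + 8.89·4.2·0.9373·0.7646 = 26.757 kPa
Denominator = 18.7·4.2·sin14.5°·cos14.5° = 18.7·4.2·0.2504·0.9681 = 19.038 kPa
FS = 26.757 / 19.038 = 1.405

FS = 1.41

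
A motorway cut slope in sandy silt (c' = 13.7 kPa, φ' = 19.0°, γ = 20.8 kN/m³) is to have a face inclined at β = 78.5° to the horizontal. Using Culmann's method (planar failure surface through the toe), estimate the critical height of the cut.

H_c = 4.96 m

Culmann's analysis gives the critical failure plane at α_cr = (β + φ')/2 = (78.5 + 19.0)/2 = 48.8°, and the critical height
H_c = (4c'/γ) · sinβ cosφ' / [1 − cos(β − φ')]
    = (4·13.7/20.8) · sin78.5°·cos19.0° / [1 − cos(59.5°)]
    = 2.635 · 0.9799·0.9455 / [1 − 0.5075]
    = 2.635 · 0.9265 / 0.4925
    = 4.96 m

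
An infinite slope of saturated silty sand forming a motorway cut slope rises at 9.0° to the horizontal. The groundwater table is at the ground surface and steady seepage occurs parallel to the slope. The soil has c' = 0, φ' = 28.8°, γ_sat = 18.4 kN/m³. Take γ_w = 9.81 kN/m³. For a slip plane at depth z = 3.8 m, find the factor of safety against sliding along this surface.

With seepage parallel to the slope and the water table at the surface, the effective normal stress on the slip plane uses the buoyant unit weight γ' = γ_sat − γ_w while the driving shear stress uses γ_sat:
FS = [c' + γ' z cos²β tanφ'] / [γ_sat z sinβ cosβ]
(For c' = 0 this reduces to FS = (γ'/γ_sat)·tanφ'/tanβ.)
γ' = 18.4 − 9.81 = 8.59 kN/m³
Numerator = 0.0 + 8.59·3.8·cos²9.0°·tan28.8° = 0.0 + 8.59·3.8·0.9755·0.5498 = 17.506 kPa
Denominator = 18.4·3.8·sin9.0°·cos9.0° = 18.4·3.8·0.1564·0.9877 = 10.803 kPa
FS = 17.506 / 10.803 = 1.620

FS = 1.62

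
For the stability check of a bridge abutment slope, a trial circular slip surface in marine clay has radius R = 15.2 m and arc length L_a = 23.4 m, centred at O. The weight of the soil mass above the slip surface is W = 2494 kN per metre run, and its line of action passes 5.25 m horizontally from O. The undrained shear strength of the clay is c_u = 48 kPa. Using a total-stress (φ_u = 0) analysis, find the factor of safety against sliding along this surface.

Taking moments about the centre O, the resisting moment is provided by the undrained shear strength acting along the arc:
M_R = c_u·L_a·R = 48·23.40·15.2 = 17072.6 kN·m/m
M_D = W·d = 2494·5.25 = 13093.5 kN·m/m
FS = M_R / M_D = 17072.6 / 13093.5 = 1.304

FS = 1.30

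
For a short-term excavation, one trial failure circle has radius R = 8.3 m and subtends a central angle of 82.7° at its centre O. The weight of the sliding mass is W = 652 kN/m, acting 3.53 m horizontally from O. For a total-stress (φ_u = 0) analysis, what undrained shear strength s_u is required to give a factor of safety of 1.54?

s_u = 35.6 kPa

FS = s_u·L_a·R / (W·d), so s_u = FS·W·d / (L_a·R).
Arc length L_a = R·θ = 8.3·(82.7°·π/180) = 8.3·1.4434 = 11.98 m
s_u = 1.54·652·3.53 / (11.98·8.3) = 3544.4 / 99.43 = 35.65 kPa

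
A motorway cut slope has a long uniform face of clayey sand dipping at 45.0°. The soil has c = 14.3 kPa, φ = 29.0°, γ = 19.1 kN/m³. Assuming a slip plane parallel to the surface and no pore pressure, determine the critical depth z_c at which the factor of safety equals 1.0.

z_c = 3.36 m

Setting FS = 1.00 in FS = [c + γz cos²β tanφ] / [γz sinβ cosβ] and solving for z:
z = c / [γ cosβ (FS·sinβ − cosβ·tanφ)]
  = 14.3 / [19.1·cos45.0°·(1.00·sin45.0° − cos45.0°·tan29.0°)]
  = 14.3 / [19.1·0.7071·(1.00·0.7071 − 0.7071·0.5543)]
  = 14.3 / 4.2563 = 3.360 m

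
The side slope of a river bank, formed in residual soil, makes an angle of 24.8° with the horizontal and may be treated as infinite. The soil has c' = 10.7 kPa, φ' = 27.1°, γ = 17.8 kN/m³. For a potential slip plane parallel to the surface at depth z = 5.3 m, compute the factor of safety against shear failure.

FS = 1.41

For an infinite slope with a slip plane parallel to the surface (no pore pressure): FS = [c' + γz cos²β tanφ'] / [γz sinβ cosβ].
γz = 17.8·5.3 = 94.34 kN/m²
Numerator = 10.7 + 94.34·cos²24.8°·tan27.1° = 10.7 + 94.34·0.8241·0.5117 = 50.482 kPa
Denominator = 94.34·sin24.8°·cos24.8° = 94.34·0.4195·0.9078 = 35.922 kPa
FS = 50.482 / 35.922 = 1.405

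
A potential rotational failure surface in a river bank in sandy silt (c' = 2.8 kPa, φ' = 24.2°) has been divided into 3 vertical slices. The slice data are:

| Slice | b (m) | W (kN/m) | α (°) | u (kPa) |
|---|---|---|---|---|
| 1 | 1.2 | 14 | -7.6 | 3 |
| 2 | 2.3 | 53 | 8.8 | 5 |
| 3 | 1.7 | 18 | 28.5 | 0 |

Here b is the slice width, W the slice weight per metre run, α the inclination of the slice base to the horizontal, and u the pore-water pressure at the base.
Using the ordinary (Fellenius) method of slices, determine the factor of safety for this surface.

Ordinary method of slices: FS = Σ[c'·Δl_i + (W_i cosα_i − u_i·Δl_i)·tanφ'] / Σ W_i sinα_i, with Δl_i = b_i / cosα_i.
Slice 1: Δl = 1.2/cos(-7.6°) = 1.211 m; N'_1 = 14·cos(-7.6°) − 3·1.211 = 10.2; c'Δl = 3.39; W sinα = -1.9
Slice 2: Δl = 2.3/cos8.8° = 2.327 m; N'_2 = 53·cos8.8° − 5·2.327 = 40.7; c'Δl = 6.52; W sinα = 8.1
Slice 3: Δl = 1.7/cos28.5° = 1.934 m; N'_3 = 18·cos28.5° − 0·1.934 = 15.8; c'Δl = 5.42; W sinα = 8.6
Σc'Δl = 15.3 kN/m; ΣN' = 66.8 kN/m; ΣW sinα = 14.8 kN/m
Resisting = 15.3 + 66.8·tan24.2° = 15.3 + 30.0 = 45.3 kN/m
FS = 45.3 / 14.8 = 3.054

FS = 3.05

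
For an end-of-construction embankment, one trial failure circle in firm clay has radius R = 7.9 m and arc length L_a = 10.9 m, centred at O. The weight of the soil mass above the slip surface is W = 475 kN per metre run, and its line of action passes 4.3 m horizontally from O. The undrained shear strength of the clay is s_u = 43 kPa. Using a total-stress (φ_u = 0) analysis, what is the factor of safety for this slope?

FS = 1.81

Taking moments about the centre O, the resisting moment is provided by the undrained shear strength acting along the arc:
M_R = s_u·L_a·R = 43·10.90·7.9 = 3702.7 kN·m/m
M_D = W·d = 475·4.3 = 2042.5 kN·m/m
FS = M_R / M_D = 3702.7 / 2042.5 = 1.813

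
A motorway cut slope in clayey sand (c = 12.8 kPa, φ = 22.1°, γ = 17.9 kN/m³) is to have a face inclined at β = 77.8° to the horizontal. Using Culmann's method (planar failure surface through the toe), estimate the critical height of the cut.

Culmann's analysis gives the critical failure plane at α_cr = (β + φ)/2 = (77.8 + 22.1)/2 = 50.0°, and the critical height
H_c = (4c/γ) · sinβ cosφ / [1 − cos(β − φ)]
    = (4·12.8/17.9) · sin77.8°·cos22.1° / [1 − cos(55.7°)]
    = 2.860 · 0.9774·0.9265 / [1 − 0.5635]
    = 2.860 · 0.9056 / 0.4365
    = 5.93 m

H_c = 5.93 m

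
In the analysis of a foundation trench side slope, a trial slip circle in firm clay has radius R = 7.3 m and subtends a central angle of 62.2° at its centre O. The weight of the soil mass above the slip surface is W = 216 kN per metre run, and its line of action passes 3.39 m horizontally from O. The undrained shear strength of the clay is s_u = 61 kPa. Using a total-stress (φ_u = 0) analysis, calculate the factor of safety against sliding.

Taking moments about the centre O, the resisting moment is provided by the undrained shear strength acting along the arc:
Arc length L_a = R·θ = 7.3·(62.2°·π/180) = 7.3·1.0856 = 7.92 m
M_R = s_u·L_a·R = 61·7.92·7.3 = 3528.9 kN·m/m
M_D = W·d = 216·3.39 = 732.2 kN·m/m
FS = M_R / M_D = 3528.9 / 732.2 = 4.819

FS = 4.82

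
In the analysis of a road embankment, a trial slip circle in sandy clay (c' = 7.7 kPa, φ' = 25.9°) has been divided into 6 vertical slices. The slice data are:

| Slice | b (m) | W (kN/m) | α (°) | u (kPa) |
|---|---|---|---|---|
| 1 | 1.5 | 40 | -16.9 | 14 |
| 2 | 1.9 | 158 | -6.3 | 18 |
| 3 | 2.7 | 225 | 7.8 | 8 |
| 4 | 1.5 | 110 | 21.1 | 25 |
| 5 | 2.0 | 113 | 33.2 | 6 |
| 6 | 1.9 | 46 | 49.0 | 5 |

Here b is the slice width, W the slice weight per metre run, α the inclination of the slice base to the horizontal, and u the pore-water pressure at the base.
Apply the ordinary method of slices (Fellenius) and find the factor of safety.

Ordinary method of slices: FS = Σ[c'·Δl_i + (W_i cosα_i − u_i·Δl_i)·tanφ'] / Σ W_i sinα_i, with Δl_i = b_i / cosα_i.
Slice 1: Δl = 1.5/cos(-16.9°) = 1.568 m; N'_1 = 40·cos(-16.9°) − 14·1.568 = 16.3; c'Δl = 12.07; W sinα = -11.6
Slice 2: Δl = 1.9/cos(-6.3°) = 1.912 m; N'_2 = 158·cos(-6.3°) − 18·1.912 = 122.6; c'Δl = 14.72; W sinα = -17.3
Slice 3: Δl = 2.7/cos7.8° = 2.725 m; N'_3 = 225·cos7.8° − 8·2.725 = 201.1; c'Δl = 20.98; W sinα = 30.5
Slice 4: Δl = 1.5/cos21.1° = 1.608 m; N'_4 = 110·cos21.1° − 25·1.608 = 62.4; c'Δl = 12.38; W sinα = 39.6
Slice 5: Δl = 2.0/cos33.2° = 2.390 m; N'_5 = 113·cos33.2° − 6·2.390 = 80.2; c'Δl = 18.40; W sinα = 61.9
Slice 6: Δl = 1.9/cos49.0° = 2.896 m; N'_6 = 46·cos49.0° − 5·2.896 = 15.7; c'Δl = 22.30; W sinα = 34.7
Σc'Δl = 100.9 kN/m; ΣN' = 498.4 kN/m; ΣW sinα = 137.8 kN/m
Resisting = 100.9 + 498.4·tan25.9° = 100.9 + 242.0 = 342.9 kN/m
FS = 342.9 / 137.8 = 2.489

FS = 2.49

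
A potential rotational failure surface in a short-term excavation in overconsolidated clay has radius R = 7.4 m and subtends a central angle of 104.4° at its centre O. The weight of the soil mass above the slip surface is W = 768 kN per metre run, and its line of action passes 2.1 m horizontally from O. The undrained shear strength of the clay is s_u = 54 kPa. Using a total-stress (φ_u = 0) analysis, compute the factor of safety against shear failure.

FS = 3.34

Taking moments about the centre O, the resisting moment is provided by the undrained shear strength acting along the arc:
Arc length L_a = R·θ = 7.4·(104.4°·π/180) = 7.4·1.8221 = 13.48 m
M_R = s_u·L_a·R = 54·13.48·7.4 = 5388.1 kN·m/m
M_D = W·d = 768·2.1 = 1612.8 kN·m/m
FS = M_R / M_D = 5388.1 / 1612.8 = 3.341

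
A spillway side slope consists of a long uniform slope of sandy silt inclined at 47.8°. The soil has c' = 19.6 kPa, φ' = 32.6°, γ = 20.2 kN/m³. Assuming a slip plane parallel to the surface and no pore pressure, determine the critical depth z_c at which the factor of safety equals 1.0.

z_c = 4.64 m

Setting FS = 1.00 in FS = [c' + γz cos²β tanφ'] / [γz sinβ cosβ] and solving for z:
z = c' / [γ cosβ (FS·sinβ − cosβ·tanφ')]
  = 19.6 / [20.2·cos47.8°·(1.00·sin47.8° − cos47.8°·tan32.6°)]
  = 19.6 / [20.2·0.6717·(1.00·0.7408 − 0.6717·0.6395)]
  = 19.6 / 4.2229 = 4.641 m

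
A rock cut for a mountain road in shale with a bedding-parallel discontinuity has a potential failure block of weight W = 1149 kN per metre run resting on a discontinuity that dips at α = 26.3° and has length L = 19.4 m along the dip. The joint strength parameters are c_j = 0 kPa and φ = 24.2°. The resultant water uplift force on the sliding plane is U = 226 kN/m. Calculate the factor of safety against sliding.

FS = 0.71

Resolving the block weight along and normal to the plane and applying the Mohr–Coulomb strength on the joint:
N' = W cosα − U = 1149·cos26.3° − 226 = 804.1 kN/m
Driving force T = W sinα = 1149·sin26.3° = 509.1 kN/m
Resisting force R = c_j·L + N'·tanφ = 0·19.4 + 804.1·tan24.2° = 0.0 + 361.4 = 361.4 kN/m
FS = R / T = 361.4 / 509.1 = 0.710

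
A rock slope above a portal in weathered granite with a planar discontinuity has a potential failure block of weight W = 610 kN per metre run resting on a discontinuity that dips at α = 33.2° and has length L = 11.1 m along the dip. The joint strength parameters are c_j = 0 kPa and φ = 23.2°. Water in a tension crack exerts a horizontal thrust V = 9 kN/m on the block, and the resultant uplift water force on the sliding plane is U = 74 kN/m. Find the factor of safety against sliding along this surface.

FS = 0.54

Resolving the block weight along and normal to the plane and applying the Mohr–Coulomb strength on the joint:
N' = W cosα − U − V sinα = 610·cos33.2° − 74 − 9·sin33.2° = 431.5 kN/m
Driving force T = W sinα + V cosα = 610·sin33.2° + 9·cos33.2° = 341.5 kN/m
Resisting force R = c_j·L + N'·tanφ = 0·11.1 + 431.5·tan23.2° = 0.0 + 184.9 = 184.9 kN/m
FS = R / T = 184.9 / 341.5 = 0.541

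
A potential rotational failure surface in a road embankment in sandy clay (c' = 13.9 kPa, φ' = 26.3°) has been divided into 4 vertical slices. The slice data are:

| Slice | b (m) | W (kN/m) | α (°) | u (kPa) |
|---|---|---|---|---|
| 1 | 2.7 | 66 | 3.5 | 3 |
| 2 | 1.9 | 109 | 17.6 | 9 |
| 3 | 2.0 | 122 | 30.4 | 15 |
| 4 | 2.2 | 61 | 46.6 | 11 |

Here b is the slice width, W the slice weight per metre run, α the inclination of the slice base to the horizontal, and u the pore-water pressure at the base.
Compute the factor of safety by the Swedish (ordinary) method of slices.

FS = 1.76

Ordinary method of slices: FS = Σ[c'·Δl_i + (W_i cosα_i − u_i·Δl_i)·tanφ'] / Σ W_i sinα_i, with Δl_i = b_i / cosα_i.
Slice 1: Δl = 2.7/cos3.5° = 2.705 m; N'_1 = 66·cos3.5° − 3·2.705 = 57.8; c'Δl = 37.60; W sinα = 4.0
Slice 2: Δl = 1.9/cos17.6° = 1.993 m; N'_2 = 109·cos17.6° − 9·1.993 = 86.0; c'Δl = 27.71; W sinα = 33.0
Slice 3: Δl = 2.0/cos30.4° = 2.319 m; N'_3 = 122·cos30.4° − 15·2.319 = 70.4; c'Δl = 32.23; W sinα = 61.7
Slice 4: Δl = 2.2/cos46.6° = 3.202 m; N'_4 = 61·cos46.6° − 11·3.202 = 6.7; c'Δl = 44.51; W sinα = 44.3
Σc'Δl = 142.0 kN/m; ΣN' = 220.9 kN/m; ΣW sinα = 143.0 kN/m
Resisting = 142.0 + 220.9·tan26.3° = 142.0 + 109.2 = 251.2 kN/m
FS = 251.2 / 143.0 = 1.756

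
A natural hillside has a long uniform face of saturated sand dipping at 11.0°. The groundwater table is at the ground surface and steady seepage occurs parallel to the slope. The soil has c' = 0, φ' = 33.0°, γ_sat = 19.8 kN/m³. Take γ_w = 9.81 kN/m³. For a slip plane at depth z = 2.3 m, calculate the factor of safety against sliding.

With seepage parallel to the slope and the water table at the surface, the effective normal stress on the slip plane uses the buoyant unit weight γ' = γ_sat − γ_w while the driving shear stress uses γ_sat:
FS = [c' + γ' z cos²β tanφ'] / [γ_sat z sinβ cosβ]
(For c' = 0 this reduces to FS = (γ'/γ_sat)·tanφ'/tanβ.)
γ' = 19.8 − 9.81 = 9.99 kN/m³
Numerator = 0.0 + 9.99·2.3·cos²11.0°·tan33.0° = 0.0 + 9.99·2.3·0.9636·0.6494 = 14.378 kPa
Denominator = 19.8·2.3·sin11.0°·cos11.0° = 19.8·2.3·0.1908·0.9816 = 8.530 kPa
FS = 14.378 / 8.530 = 1.686

FS = 1.69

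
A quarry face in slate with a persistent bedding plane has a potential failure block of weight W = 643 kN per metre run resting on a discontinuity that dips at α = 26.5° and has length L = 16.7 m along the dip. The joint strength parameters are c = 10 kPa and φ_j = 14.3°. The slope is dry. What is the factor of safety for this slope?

Resolving the block weight along and normal to the plane and applying the Mohr–Coulomb strength on the joint:
N' = W cosα = 643·cos26.5° = 575.4 kN/m
Driving force T = W sinα = 643·sin26.5° = 286.9 kN/m
Resisting force R = c·L + N'·tanφ_j = 10·16.7 + 575.4·tan14.3° = 167.0 + 146.7 = 313.7 kN/m
FS = R / T = 313.7 / 286.9 = 1.093

FS = 1.09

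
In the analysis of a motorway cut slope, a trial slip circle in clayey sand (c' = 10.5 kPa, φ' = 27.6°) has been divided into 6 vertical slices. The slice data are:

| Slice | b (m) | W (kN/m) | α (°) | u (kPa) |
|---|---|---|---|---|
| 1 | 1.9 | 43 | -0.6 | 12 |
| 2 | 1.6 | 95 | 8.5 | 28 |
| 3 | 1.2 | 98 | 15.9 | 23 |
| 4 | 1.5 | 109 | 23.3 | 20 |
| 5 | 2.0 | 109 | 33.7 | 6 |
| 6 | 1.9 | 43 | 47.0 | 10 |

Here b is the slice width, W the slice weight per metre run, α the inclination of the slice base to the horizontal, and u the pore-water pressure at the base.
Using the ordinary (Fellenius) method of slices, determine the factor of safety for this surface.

Ordinary method of slices: FS = Σ[c'·Δl_i + (W_i cosα_i − u_i·Δl_i)·tanφ'] / Σ W_i sinα_i, with Δl_i = b_i / cosα_i.
Slice 1: Δl = 1.9/cos(-0.6°) = 1.900 m; N'_1 = 43·cos(-0.6°) − 12·1.900 = 20.2; c'Δl = 19.95; W sinα = -0.5
Slice 2: Δl = 1.6/cos8.5° = 1.618 m; N'_2 = 95·cos8.5° − 28·1.618 = 48.7; c'Δl = 16.99; W sinα = 14.0
Slice 3: Δl = 1.2/cos15.9° = 1.248 m; N'_3 = 98·cos15.9° − 23·1.248 = 65.6; c'Δl = 13.10; W sinα = 26.8
Slice 4: Δl = 1.5/cos23.3° = 1.633 m; N'_4 = 109·cos23.3° − 20·1.633 = 67.4; c'Δl = 17.15; W sinα = 43.1
Slice 5: Δl = 2.0/cos33.7° = 2.404 m; N'_5 = 109·cos33.7° − 6·2.404 = 76.3; c'Δl = 25.24; W sinα = 60.5
Slice 6: Δl = 1.9/cos47.0° = 2.786 m; N'_6 = 43·cos47.0° − 10·2.786 = 1.5; c'Δl = 29.25; W sinα = 31.4
Σc'Δl = 121.7 kN/m; ΣN' = 279.6 kN/m; ΣW sinα = 175.5 kN/m
Resisting = 121.7 + 279.6·tan27.6° = 121.7 + 146.2 = 267.8 kN/m
FS = 267.8 / 175.5 = 1.526

FS = 1.53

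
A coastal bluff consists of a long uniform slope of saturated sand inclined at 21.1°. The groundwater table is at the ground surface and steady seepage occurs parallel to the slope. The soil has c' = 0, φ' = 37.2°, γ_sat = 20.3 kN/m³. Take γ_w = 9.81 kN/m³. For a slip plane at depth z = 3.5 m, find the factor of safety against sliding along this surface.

With seepage parallel to the slope and the water table at the surface, the effective normal stress on the slip plane uses the buoyant unit weight γ' = γ_sat − γ_w while the driving shear stress uses γ_sat:
FS = [c' + γ' z cos²β tanφ'] / [γ_sat z sinβ cosβ]
(For c' = 0 this reduces to FS = (γ'/γ_sat)·tanφ'/tanβ.)
γ' = 20.3 − 9.81 = 10.49 kN/m³
Numerator = 0.0 + 10.49·3.5·cos²21.1°·tan37.2° = 0.0 + 10.49·3.5·0.8704·0.7590 = 24.257 kPa
Denominator = 20.3·3.5·sin21.1°·cos21.1° = 20.3·3.5·0.3600·0.9330 = 23.863 kPa
FS = 24.257 / 23.863 = 1.016

FS = 1.02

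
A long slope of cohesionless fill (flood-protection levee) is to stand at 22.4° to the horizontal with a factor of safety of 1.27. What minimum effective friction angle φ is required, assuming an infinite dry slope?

φ = 27.6°

FS = tanφ/tanβ ⇒ tanφ = FS · tanβ = 1.27 · tan22.4° = 0.5235
φ = arctan(0.5235) = 27.63°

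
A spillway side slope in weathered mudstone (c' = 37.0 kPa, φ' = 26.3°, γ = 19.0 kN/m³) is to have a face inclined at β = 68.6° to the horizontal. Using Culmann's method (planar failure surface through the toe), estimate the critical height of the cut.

Culmann's analysis gives the critical failure plane at α_cr = (β + φ')/2 = (68.6 + 26.3)/2 = 47.4°, and the critical height
H_c = (4c'/γ) · sinβ cosφ' / [1 − cos(β − φ')]
    = (4·37.0/19.0) · sin68.6°·cos26.3° / [1 − cos(42.3°)]
    = 7.789 · 0.9311·0.8965 / [1 − 0.7396]
    = 7.789 · 0.8347 / 0.2604
    = 24.97 m

H_c = 24.97 m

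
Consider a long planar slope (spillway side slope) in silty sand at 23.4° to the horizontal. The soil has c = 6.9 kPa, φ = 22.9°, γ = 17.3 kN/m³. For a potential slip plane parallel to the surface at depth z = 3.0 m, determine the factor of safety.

FS = 1.34

For an infinite slope with a slip plane parallel to the surface (no pore pressure): FS = [c + γz cos²β tanφ] / [γz sinβ cosβ].
γz = 17.3·3.0 = 51.90 kN/m²
Numerator = 6.9 + 51.90·cos²23.4°·tan22.9° = 6.9 + 51.90·0.8423·0.4224 = 25.366 kPa
Denominator = 51.90·sin23.4°·cos23.4° = 51.90·0.3971·0.9178 = 18.917 kPa
FS = 25.366 / 18.917 = 1.341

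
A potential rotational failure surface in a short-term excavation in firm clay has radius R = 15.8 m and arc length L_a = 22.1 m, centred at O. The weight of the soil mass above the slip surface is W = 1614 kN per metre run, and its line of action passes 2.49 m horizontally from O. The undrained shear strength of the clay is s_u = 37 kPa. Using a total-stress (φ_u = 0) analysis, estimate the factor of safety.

FS = 3.21

Taking moments about the centre O, the resisting moment is provided by the undrained shear strength acting along the arc:
M_R = s_u·L_a·R = 37·22.10·15.8 = 12919.7 kN·m/m
M_D = W·d = 1614·2.49 = 4018.9 kN·m/m
FS = M_R / M_D = 12919.7 / 4018.9 = 3.215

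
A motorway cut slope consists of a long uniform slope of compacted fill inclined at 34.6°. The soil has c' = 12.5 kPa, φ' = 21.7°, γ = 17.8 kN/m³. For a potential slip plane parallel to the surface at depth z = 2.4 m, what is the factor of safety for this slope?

FS = 1.20

For an infinite slope with a slip plane parallel to the surface (no pore pressure): FS = [c' + γz cos²β tanφ'] / [γz sinβ cosβ].
γz = 17.8·2.4 = 42.72 kN/m²
Numerator = 12.5 + 42.72·cos²34.6°·tan21.7° = 12.5 + 42.72·0.6776·0.3979 = 24.019 kPa
Denominator = 42.72·sin34.6°·cos34.6° = 42.72·0.5678·0.8231 = 19.968 kPa
FS = 24.019 / 19.968 = 1.203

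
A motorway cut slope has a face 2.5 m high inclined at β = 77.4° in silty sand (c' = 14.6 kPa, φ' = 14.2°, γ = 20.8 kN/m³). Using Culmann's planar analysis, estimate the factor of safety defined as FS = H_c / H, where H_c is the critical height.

H_c = (4c'/γ) · sinβ cosφ' / [1 − cos(β − φ')]
    = (4·14.6/20.8) · sin77.4°·cos14.2° / [1 − cos63.2°]
    = 2.808 · 0.9461 / 0.5491 = 4.84 m
FS = H_c / H = 4.84 / 2.5 = 1.935

FS = 1.93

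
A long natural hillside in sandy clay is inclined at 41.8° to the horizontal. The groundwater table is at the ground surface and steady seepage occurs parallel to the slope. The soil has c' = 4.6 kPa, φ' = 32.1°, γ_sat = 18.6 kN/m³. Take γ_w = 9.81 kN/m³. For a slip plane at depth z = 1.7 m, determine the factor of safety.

FS = 0.62

With seepage parallel to the slope and the water table at the surface, the effective normal stress on the slip plane uses the buoyant unit weight γ' = γ_sat − γ_w while the driving shear stress uses γ_sat:
FS = [c' + γ' z cos²β tanφ'] / [γ_sat z sinβ cosβ]
γ' = 18.6 − 9.81 = 8.79 kN/m³
Numerator = 4.6 + 8.79·1.7·cos²41.8°·tan32.1° = 4.6 + 8.79·1.7·0.5557·0.6273 = 9.809 kPa
Denominator = 18.6·1.7·sin41.8°·cos41.8° = 18.6·1.7·0.6665·0.7455 = 15.711 kPa
FS = 9.809 / 15.711 = 0.624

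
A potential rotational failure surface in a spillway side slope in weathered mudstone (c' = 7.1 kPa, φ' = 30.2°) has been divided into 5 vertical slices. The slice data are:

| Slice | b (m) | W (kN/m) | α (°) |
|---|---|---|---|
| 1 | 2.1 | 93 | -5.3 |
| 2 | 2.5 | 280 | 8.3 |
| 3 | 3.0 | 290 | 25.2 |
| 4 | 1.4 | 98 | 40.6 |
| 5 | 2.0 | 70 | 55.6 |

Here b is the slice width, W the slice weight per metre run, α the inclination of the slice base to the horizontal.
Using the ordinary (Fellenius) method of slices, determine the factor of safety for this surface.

FS = 1.91

Ordinary method of slices: FS = Σ[c'·Δl_i + (W_i cosα_i)·tanφ'] / Σ W_i sinα_i, with Δl_i = b_i / cosα_i.
Slice 1: Δl = 2.1/cos(-5.3°) = 2.109 m; N'_1 = 93·cos(-5.3°) = 92.6; c'Δl = 14.97; W sinα = -8.6
Slice 2: Δl = 2.5/cos8.3° = 2.526 m; N'_2 = 280·cos8.3° = 277.1; c'Δl = 17.94; W sinα = 40.4
Slice 3: Δl = 3.0/cos25.2° = 3.316 m; N'_3 = 290·cos25.2° = 262.4; c'Δl = 23.54; W sinα = 123.5
Slice 4: Δl = 1.4/cos40.6° = 1.844 m; N'_4 = 98·cos40.6° = 74.4; c'Δl = 13.09; W sinα = 63.8
Slice 5: Δl = 2.0/cos55.6° = 3.540 m; N'_5 = 70·cos55.6° = 39.5; c'Δl = 25.13; W sinα = 57.8
Σc'Δl = 94.7 kN/m; ΣN' = 746.0 kN/m; ΣW sinα = 276.8 kN/m
Resisting = 94.7 + 746.0·tan30.2° = 94.7 + 434.2 = 528.9 kN/m
FS = 528.9 / 276.8 = 1.910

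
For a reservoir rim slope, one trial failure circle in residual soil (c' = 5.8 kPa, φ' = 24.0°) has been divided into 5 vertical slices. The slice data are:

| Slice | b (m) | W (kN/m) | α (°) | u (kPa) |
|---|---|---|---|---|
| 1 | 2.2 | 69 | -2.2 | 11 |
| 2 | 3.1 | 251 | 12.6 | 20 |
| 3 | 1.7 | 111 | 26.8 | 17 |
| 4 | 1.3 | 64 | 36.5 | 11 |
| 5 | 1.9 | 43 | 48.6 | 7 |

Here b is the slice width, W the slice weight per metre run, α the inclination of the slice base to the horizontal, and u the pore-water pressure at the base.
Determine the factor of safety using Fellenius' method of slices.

FS = 1.26

Ordinary method of slices: FS = Σ[c'·Δl_i + (W_i cosα_i − u_i·Δl_i)·tanφ'] / Σ W_i sinα_i, with Δl_i = b_i / cosα_i.
Slice 1: Δl = 2.2/cos(-2.2°) = 2.202 m; N'_1 = 69·cos(-2.2°) − 11·2.202 = 44.7; c'Δl = 12.77; W sinα = -2.6
Slice 2: Δl = 3.1/cos12.6° = 3.177 m; N'_2 = 251·cos12.6° − 20·3.177 = 181.4; c'Δl = 18.42; W sinα = 54.8
Slice 3: Δl = 1.7/cos26.8° = 1.905 m; N'_3 = 111·cos26.8° − 17·1.905 = 66.7; c'Δl = 11.05; W sinα = 50.0
Slice 4: Δl = 1.3/cos36.5° = 1.617 m; N'_4 = 64·cos36.5° − 11·1.617 = 33.7; c'Δl = 9.38; W sinα = 38.1
Slice 5: Δl = 1.9/cos48.6° = 2.873 m; N'_5 = 43·cos48.6° − 7·2.873 = 8.3; c'Δl = 16.66; W sinα = 32.3
Σc'Δl = 68.3 kN/m; ΣN' = 334.8 kN/m; ΣW sinα = 172.5 kN/m
Resisting = 68.3 + 334.8·tan24.0° = 68.3 + 149.1 = 217.4 kN/m
FS = 217.4 / 172.5 = 1.260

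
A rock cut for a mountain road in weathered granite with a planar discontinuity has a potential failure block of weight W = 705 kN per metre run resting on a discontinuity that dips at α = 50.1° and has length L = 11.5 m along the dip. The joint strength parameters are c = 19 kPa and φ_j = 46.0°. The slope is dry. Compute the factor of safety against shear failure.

FS = 1.27

Resolving the block weight along and normal to the plane and applying the Mohr–Coulomb strength on the joint:
N' = W cosα = 705·cos50.1° = 452.2 kN/m
Driving force T = W sinα = 705·sin50.1° = 540.9 kN/m
Resisting force R = c·L + N'·tanφ_j = 19·11.5 + 452.2·tan46.0° = 218.5 + 468.3 = 686.8 kN/m
FS = R / T = 686.8 / 540.9 = 1.270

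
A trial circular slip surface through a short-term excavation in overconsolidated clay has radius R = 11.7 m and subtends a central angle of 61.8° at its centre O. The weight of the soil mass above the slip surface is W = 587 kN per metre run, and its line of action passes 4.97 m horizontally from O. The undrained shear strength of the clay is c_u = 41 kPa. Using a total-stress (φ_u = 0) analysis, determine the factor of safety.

FS = 2.08

Taking moments about the centre O, the resisting moment is provided by the undrained shear strength acting along the arc:
Arc length L_a = R·θ = 11.7·(61.8°·π/180) = 11.7·1.0786 = 12.62 m
M_R = c_u·L_a·R = 41·12.62·11.7 = 6053.7 kN·m/m
M_D = W·d = 587·4.97 = 2917.4 kN·m/m
FS = M_R / M_D = 6053.7 / 2917.4 = 2.075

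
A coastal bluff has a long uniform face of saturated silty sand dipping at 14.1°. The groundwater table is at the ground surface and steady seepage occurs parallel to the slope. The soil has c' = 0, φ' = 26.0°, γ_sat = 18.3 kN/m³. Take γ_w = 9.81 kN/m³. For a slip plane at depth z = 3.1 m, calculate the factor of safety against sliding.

With seepage parallel to the slope and the water table at the surface, the effective normal stress on the slip plane uses the buoyant unit weight γ' = γ_sat − γ_w while the driving shear stress uses γ_sat:
FS = [c' + γ' z cos²β tanφ'] / [γ_sat z sinβ cosβ]
(For c' = 0 this reduces to FS = (γ'/γ_sat)·tanφ'/tanβ.)
γ' = 18.3 − 9.81 = 8.49 kN/m³
Numerator = 0.0 + 8.49·3.1·cos²14.1°·tan26.0° = 0.0 + 8.49·3.1·0.9407·0.4877 = 12.075 kPa
Denominator = 18.3·3.1·sin14.1°·cos14.1° = 18.3·3.1·0.2436·0.9699 = 13.404 kPa
FS = 12.075 / 13.404 = 0.901

FS = 0.90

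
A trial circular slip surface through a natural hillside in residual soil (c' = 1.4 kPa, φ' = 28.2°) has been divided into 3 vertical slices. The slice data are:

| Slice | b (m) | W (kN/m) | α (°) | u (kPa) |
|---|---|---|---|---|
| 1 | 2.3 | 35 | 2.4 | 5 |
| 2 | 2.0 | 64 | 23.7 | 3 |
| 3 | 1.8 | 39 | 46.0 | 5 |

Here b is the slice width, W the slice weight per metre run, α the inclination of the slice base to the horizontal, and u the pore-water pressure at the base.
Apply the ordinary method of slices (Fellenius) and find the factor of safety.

Ordinary method of slices: FS = Σ[c'·Δl_i + (W_i cosα_i − u_i·Δl_i)·tanφ'] / Σ W_i sinα_i, with Δl_i = b_i / cosα_i.
Slice 1: Δl = 2.3/cos2.4° = 2.302 m; N'_1 = 35·cos2.4° − 5·2.302 = 23.5; c'Δl = 3.22; W sinα = 1.5
Slice 2: Δl = 2.0/cos23.7° = 2.184 m; N'_2 = 64·cos23.7° − 3·2.184 = 52.0; c'Δl = 3.06; W sinα = 25.7
Slice 3: Δl = 1.8/cos46.0° = 2.591 m; N'_3 = 39·cos46.0° − 5·2.591 = 14.1; c'Δl = 3.63; W sinα = 28.1
Σc'Δl = 9.9 kN/m; ΣN' = 89.6 kN/m; ΣW sinα = 55.2 kN/m
Resisting = 9.9 + 89.6·tan28.2° = 9.9 + 48.1 = 58.0 kN/m
FS = 58.0 / 55.2 = 1.049

FS = 1.05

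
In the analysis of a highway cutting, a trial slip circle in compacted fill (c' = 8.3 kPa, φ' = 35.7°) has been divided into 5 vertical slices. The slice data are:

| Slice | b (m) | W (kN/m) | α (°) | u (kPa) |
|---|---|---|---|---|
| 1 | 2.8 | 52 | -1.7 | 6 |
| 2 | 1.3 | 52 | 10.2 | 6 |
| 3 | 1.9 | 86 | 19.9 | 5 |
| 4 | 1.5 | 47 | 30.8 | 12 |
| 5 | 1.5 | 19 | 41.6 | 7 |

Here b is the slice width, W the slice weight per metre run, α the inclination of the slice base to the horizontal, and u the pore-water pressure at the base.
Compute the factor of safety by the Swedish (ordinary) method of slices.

Ordinary method of slices: FS = Σ[c'·Δl_i + (W_i cosα_i − u_i·Δl_i)·tanφ'] / Σ W_i sinα_i, with Δl_i = b_i / cosα_i.
Slice 1: Δl = 2.8/cos(-1.7°) = 2.801 m; N'_1 = 52·cos(-1.7°) − 6·2.801 = 35.2; c'Δl = 23.25; W sinα = -1.5
Slice 2: Δl = 1.3/cos10.2° = 1.321 m; N'_2 = 52·cos10.2° − 6·1.321 = 43.3; c'Δl = 10.96; W sinα = 9.2
Slice 3: Δl = 1.9/cos19.9° = 2.021 m; N'_3 = 86·cos19.9° − 5·2.021 = 70.8; c'Δl = 16.77; W sinα = 29.3
Slice 4: Δl = 1.5/cos30.8° = 1.746 m; N'_4 = 47·cos30.8° − 12·1.746 = 19.4; c'Δl = 14.49; W sinα = 24.1
Slice 5: Δl = 1.5/cos41.6° = 2.006 m; N'_5 = 19·cos41.6° − 7·2.006 = 0.2; c'Δl = 16.65; W sinα = 12.6
Σc'Δl = 82.1 kN/m; ΣN' = 168.8 kN/m; ΣW sinα = 73.6 kN/m
Resisting = 82.1 + 168.8·tan35.7° = 82.1 + 121.3 = 203.4 kN/m
FS = 203.4 / 73.6 = 2.763

FS = 2.76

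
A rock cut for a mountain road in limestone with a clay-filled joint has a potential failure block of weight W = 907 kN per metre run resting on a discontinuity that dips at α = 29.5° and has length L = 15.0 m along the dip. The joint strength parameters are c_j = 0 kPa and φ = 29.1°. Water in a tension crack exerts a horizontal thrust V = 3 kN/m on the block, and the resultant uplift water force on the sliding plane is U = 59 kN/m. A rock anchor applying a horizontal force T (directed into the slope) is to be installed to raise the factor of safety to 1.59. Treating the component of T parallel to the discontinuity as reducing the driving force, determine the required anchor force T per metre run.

T = 186 kN/m

Resolving forces along and normal to the sliding plane, with the horizontal anchor force T adding T·sinα to the effective normal force and T·cosα acting up the plane against the driving force:
FS = [c_jL + (W cosα − U − V sinα + T sinα) tanφ] / [W sinα + V cosα − T cosα]
Without the anchor: N' = 728.9 kN/m, driving T_d = 449.2 kN/m, resisting R = 0·15.0 + 728.9·tan29.1° = 405.7 kN/m, FS = 0.90.
Setting FS = 1.59 and solving for T:
1.59·(449.2 − T cos29.5°) = 405.7 + T sin29.5°·tan29.1°
T·(sin29.5°·tan29.1° + 1.59·cos29.5°) = 1.59·449.2 − 405.7
T·(0.4924·0.5566 + 1.59·0.8704) = 714.3 − 405.7 = 308.6
T·1.6579 = 308.6
T = 186.1 kN/m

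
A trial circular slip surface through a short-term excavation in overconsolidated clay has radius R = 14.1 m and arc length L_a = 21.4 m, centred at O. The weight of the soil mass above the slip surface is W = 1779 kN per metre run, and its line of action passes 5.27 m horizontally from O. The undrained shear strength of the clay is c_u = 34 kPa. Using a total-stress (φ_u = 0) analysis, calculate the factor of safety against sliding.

FS = 1.09

Taking moments about the centre O, the resisting moment is provided by the undrained shear strength acting along the arc:
M_R = c_u·L_a·R = 34·21.40·14.1 = 10259.2 kN·m/m
M_D = W·d = 1779·5.27 = 9375.3 kN·m/m
FS = M_R / M_D = 10259.2 / 9375.3 = 1.094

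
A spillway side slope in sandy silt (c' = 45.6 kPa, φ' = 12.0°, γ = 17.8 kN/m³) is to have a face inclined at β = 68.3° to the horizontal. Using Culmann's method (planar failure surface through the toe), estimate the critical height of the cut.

Culmann's analysis gives the critical failure plane at α_cr = (β + φ')/2 = (68.3 + 12.0)/2 = 40.1°, and the critical height
H_c = (4c'/γ) · sinβ cosφ' / [1 − cos(β − φ')]
    = (4·45.6/17.8) · sin68.3°·cos12.0° / [1 − cos(56.3°)]
    = 10.247 · 0.9291·0.9781 / [1 − 0.5548]
    = 10.247 · 0.9088 / 0.4452
    = 20.92 m

H_c = 20.92 m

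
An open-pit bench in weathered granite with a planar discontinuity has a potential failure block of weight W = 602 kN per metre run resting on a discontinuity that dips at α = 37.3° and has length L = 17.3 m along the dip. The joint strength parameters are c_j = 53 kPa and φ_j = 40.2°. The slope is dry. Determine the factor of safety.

FS = 3.62

Resolving the block weight along and normal to the plane and applying the Mohr–Coulomb strength on the joint:
N' = W cosα = 602·cos37.3° = 478.9 kN/m
Driving force T = W sinα = 602·sin37.3° = 364.8 kN/m
Resisting force R = c_j·L + N'·tanφ_j = 53·17.3 + 478.9·tan40.2° = 916.9 + 404.7 = 1321.6 kN/m
FS = R / T = 1321.6 / 364.8 = 3.623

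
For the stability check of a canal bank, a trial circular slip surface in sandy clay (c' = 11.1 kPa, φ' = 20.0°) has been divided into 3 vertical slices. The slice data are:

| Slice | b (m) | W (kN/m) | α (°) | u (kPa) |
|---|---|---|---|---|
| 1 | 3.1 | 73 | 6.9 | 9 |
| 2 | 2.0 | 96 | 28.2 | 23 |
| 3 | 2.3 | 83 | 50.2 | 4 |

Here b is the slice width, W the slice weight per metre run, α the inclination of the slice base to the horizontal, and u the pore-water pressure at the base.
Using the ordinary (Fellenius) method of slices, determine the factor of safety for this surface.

Ordinary method of slices: FS = Σ[c'·Δl_i + (W_i cosα_i − u_i·Δl_i)·tanφ'] / Σ W_i sinα_i, with Δl_i = b_i / cosα_i.
Slice 1: Δl = 3.1/cos6.9° = 3.123 m; N'_1 = 73·cos6.9° − 9·3.123 = 44.4; c'Δl = 34.66; W sinα = 8.8
Slice 2: Δl = 2.0/cos28.2° = 2.269 m; N'_2 = 96·cos28.2° − 23·2.269 = 32.4; c'Δl = 25.19; W sinα = 45.4
Slice 3: Δl = 2.3/cos50.2° = 3.593 m; N'_3 = 83·cos50.2° − 4·3.593 = 38.8; c'Δl = 39.88; W sinα = 63.8
Σc'Δl = 99.7 kN/m; ΣN' = 115.5 kN/m; ΣW sinα = 117.9 kN/m
Resisting = 99.7 + 115.5·tan20.0° = 99.7 + 42.1 = 141.8 kN/m
FS = 141.8 / 117.9 = 1.203

FS = 1.20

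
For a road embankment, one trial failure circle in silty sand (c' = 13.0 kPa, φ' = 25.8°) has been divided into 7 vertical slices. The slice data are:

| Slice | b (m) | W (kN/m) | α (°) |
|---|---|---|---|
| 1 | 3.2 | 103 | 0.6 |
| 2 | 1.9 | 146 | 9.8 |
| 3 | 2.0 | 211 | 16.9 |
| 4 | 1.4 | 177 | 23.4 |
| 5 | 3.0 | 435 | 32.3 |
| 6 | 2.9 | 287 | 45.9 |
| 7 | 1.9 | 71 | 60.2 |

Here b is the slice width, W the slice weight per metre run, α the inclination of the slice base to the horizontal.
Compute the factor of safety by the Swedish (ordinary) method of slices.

Ordinary method of slices: FS = Σ[c'·Δl_i + (W_i cosα_i)·tanφ'] / Σ W_i sinα_i, with Δl_i = b_i / cosα_i.
Slice 1: Δl = 3.2/cos0.6° = 3.200 m; N'_1 = 103·cos0.6° = 103.0; c'Δl = 41.60; W sinα = 1.1
Slice 2: Δl = 1.9/cos9.8° = 1.928 m; N'_2 = 146·cos9.8° = 143.9; c'Δl = 25.07; W sinα = 24.9
Slice 3: Δl = 2.0/cos16.9° = 2.090 m; N'_3 = 211·cos16.9° = 201.9; c'Δl = 27.17; W sinα = 61.3
Slice 4: Δl = 1.4/cos23.4° = 1.525 m; N'_4 = 177·cos23.4° = 162.4; c'Δl = 19.83; W sinα = 70.3
Slice 5: Δl = 3.0/cos32.3° = 3.549 m; N'_5 = 435·cos32.3° = 367.7; c'Δl = 46.14; W sinα = 232.4
Slice 6: Δl = 2.9/cos45.9° = 4.167 m; N'_6 = 287·cos45.9° = 199.7; c'Δl = 54.17; W sinα = 206.1
Slice 7: Δl = 1.9/cos60.2° = 3.823 m; N'_7 = 71·cos60.2° = 35.3; c'Δl = 49.70; W sinα = 61.6
Σc'Δl = 263.7 kN/m; ΣN' = 1213.9 kN/m; ΣW sinα = 657.7 kN/m
Resisting = 263.7 + 1213.9·tan25.8° = 263.7 + 586.8 = 850.5 kN/m
FS = 850.5 / 657.7 = 1.293

FS = 1.29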